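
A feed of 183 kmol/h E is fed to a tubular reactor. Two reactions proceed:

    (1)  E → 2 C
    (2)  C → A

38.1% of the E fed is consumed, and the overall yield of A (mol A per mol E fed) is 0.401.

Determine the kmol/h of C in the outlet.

Conversion of E: E consumed = 1ξ₁ = 0.381 × 183 → ξ₁ = 69.72 kmol/h.
Yield of A: 1ξ₂ / 183 = 0.401 → ξ₂ = 73.38 kmol/h.
Outlet amounts (n = n₀ + Σ ν·ξ):
  E: 183 − 1(69.72) = 113.3
  C: 0 + 2(69.72) − 1(73.38) = 66.06
  A: 0 + 1(73.38) = 73.38

66.1 kmol/h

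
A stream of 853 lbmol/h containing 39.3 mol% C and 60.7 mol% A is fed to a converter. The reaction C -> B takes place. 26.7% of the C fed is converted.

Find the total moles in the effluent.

853 lbmol/h

C reacted = 0.267 × 335.2 = 89.51 lbmol/h; ν_C = −1, so ξ = 89.51/1 = 89.51 lbmol/h.
Outlet amounts (n = n₀ + ν ξ):
  C: 335.2 − 1(89.51) = 245.7
  B: 0 + 1(89.51) = 89.51
  A: 517.8 (inert)
Total out = 245.7 + 89.51 + 517.8 = 853 lbmol/h.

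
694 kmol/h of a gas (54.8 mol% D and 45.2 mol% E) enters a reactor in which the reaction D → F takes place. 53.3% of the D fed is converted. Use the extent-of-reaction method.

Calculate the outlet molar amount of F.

203 kmol/h

D reacted = 0.533 × 380.3 = 202.7 kmol/h; ν_D = −1, so ξ = 202.7/1 = 202.7 kmol/h.
Outlet amounts (n = n₀ + ν ξ):
  D: 380.3 − 1(202.7) = 177.6
  F: 0 + 1(202.7) = 202.7
  E: 313.7 (inert)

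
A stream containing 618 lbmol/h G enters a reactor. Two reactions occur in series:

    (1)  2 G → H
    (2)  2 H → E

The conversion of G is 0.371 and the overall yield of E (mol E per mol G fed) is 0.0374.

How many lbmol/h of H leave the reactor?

68.4 lbmol/h

Conversion of G: G consumed = 2ξ₁ = 0.371 × 618 → ξ₁ = 114.6 lbmol/h.
Yield of E: 1ξ₂ / 618 = 0.0374 → ξ₂ = 23.11 lbmol/h.
Outlet amounts (n = n₀ + Σ ν·ξ):
  G: 618 − 2(114.6) = 388.7
  H: 0 + 1(114.6) − 2(23.11) = 68.41
  E: 0 + 1(23.11) = 23.11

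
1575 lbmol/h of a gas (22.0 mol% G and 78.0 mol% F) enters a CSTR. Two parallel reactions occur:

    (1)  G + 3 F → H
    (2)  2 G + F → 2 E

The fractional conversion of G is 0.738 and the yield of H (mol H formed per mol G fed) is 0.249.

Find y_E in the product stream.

Yield of H: 1ξ₁ / 346.5 = 0.249 → ξ₁ = 86.28 lbmol/h.
Conversion of G: 1ξ₁ + 2ξ₂ = 0.738 × 346.5 = 255.7 → ξ₂ = 84.72 lbmol/h.
Outlet amounts (n = n₀ + Σ ν·ξ):
  G: 346.5 − 1(86.28) − 2(84.72) = 90.78
  F: 1228 − 3(86.28) − 1(84.72) = 884.9
  H: 0 + 1(86.28) = 86.28
  E: 0 + 2(84.72) = 169.4
Total out = 1231 lbmol/h; y_E = 169.4 / 1231 = 0.1376.

0.138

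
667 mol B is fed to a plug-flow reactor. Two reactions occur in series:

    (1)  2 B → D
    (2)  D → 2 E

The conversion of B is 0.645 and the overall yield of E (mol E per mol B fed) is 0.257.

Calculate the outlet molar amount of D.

Conversion of B: B consumed = 2ξ₁ = 0.645 × 667 → ξ₁ = 215.1 mol.
Yield of E: 2ξ₂ / 667 = 0.257 → ξ₂ = 85.71 mol.
Outlet amounts (n = n₀ + Σ ν·ξ):
  B: 667 − 2(215.1) = 236.8
  D: 0 + 1(215.1) − 1(85.71) = 129.4
  E: 0 + 2(85.71) = 171.4

129 mol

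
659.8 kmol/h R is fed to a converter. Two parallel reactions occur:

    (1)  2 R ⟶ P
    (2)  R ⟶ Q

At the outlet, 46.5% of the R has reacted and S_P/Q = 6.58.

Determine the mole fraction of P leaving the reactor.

Conversion of R: R consumed = 0.465 × 659.8 = 306.8 kmol/h = 2ξ₁ + 1ξ₂.
Selectivity: 1ξ₁ / (1ξ₂) = 6.58 → ξ₁ = 6.58 ξ₂.
Substitute: (2·6.58 + 1) ξ₂ = 306.8 → ξ₂ = 21.67 kmol/h, ξ₁ = 142.6 kmol/h.
Outlet amounts (n = n₀ + Σ ν·ξ):
  R: 659.8 − 2(142.6) − 1(21.67) = 353
  P: 0 + 1(142.6) = 142.6
  Q: 0 + 1(21.67) = 21.67
Total out = 517.2 kmol/h; y_P = 142.6 / 517.2 = 0.2756.

0.276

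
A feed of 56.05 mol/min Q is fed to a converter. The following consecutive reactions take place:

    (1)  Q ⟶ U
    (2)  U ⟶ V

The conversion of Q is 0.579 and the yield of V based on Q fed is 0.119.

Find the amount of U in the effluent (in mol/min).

25.8 mol/min

Conversion of Q: Q consumed = 1ξ₁ = 0.579 × 56.05 → ξ₁ = 32.45 mol/min.
Yield of V: 1ξ₂ / 56.05 = 0.119 → ξ₂ = 6.67 mol/min.
Outlet amounts (n = n₀ + Σ ν·ξ):
  Q: 56.05 − 1(32.45) = 23.6
  U: 0 + 1(32.45) − 1(6.67) = 25.78
  V: 0 + 1(6.67) = 6.67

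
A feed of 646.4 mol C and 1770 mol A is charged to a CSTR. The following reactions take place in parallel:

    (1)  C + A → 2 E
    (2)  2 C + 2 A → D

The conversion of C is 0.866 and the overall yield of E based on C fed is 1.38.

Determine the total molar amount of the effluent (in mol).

Yield of E: 2ξ₁ / 646.4 = 1.38 → ξ₁ = 446 mol.
Conversion of C: 1ξ₁ + 2ξ₂ = 0.866 × 646.4 = 559.8 → ξ₂ = 56.88 mol.
Outlet amounts (n = n₀ + Σ ν·ξ):
  C: 646.4 − 1(446) − 2(56.88) = 86.62
  A: 1770 − 1(446) − 2(56.88) = 1210
  E: 0 + 2(446) = 892
  D: 0 + 1(56.88) = 56.88
Total out = 86.62 + 1210 + 892 + 56.88 = 2246 mol.

2250 mol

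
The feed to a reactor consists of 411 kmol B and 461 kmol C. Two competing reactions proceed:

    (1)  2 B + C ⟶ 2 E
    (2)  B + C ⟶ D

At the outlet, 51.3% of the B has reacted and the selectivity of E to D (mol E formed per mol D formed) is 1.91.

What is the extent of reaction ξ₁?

ξ₁ = 69.2 kmol

Conversion of B: B consumed = 0.513 × 411 = 210.8 kmol = 2ξ₁ + 1ξ₂.
Selectivity: 2ξ₁ / (1ξ₂) = 1.91 → ξ₁ = 0.955 ξ₂.
Substitute: (2·0.955 + 1) ξ₂ = 210.8 → ξ₂ = 72.45 kmol, ξ₁ = 69.19 kmol.
Outlet amounts (n = n₀ + Σ ν·ξ):
  B: 411 − 2(69.19) − 1(72.45) = 200.2
  C: 461 − 1(69.19) − 1(72.45) = 319.4
  E: 0 + 2(69.19) = 138.4
  D: 0 + 1(72.45) = 72.45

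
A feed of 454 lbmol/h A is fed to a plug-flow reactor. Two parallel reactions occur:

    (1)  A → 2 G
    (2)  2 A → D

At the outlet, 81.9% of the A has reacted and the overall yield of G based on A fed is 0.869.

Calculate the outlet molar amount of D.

87.3 lbmol/h

Yield of G: 2ξ₁ / 454 = 0.869 → ξ₁ = 197.3 lbmol/h.
Conversion of A: 1ξ₁ + 2ξ₂ = 0.819 × 454 = 371.8 → ξ₂ = 87.28 lbmol/h.
Outlet amounts (n = n₀ + Σ ν·ξ):
  A: 454 − 1(197.3) − 2(87.28) = 82.17
  G: 0 + 2(197.3) = 394.5
  D: 0 + 1(87.28) = 87.28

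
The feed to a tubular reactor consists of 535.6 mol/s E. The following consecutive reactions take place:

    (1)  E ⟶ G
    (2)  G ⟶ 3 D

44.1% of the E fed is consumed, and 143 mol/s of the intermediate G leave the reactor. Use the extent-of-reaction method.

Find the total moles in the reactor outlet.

722 mol/s

Conversion of E: E consumed = 1ξ₁ = 0.441 × 535.6 → ξ₁ = 236.2 mol/s.
G balance: n_G = 0 + 1ξ₁ − 1ξ₂ = 143 → ξ₂ = (1·236.2 − 143)/1 = 93.2 mol/s.
Outlet amounts (n = n₀ + Σ ν·ξ):
  E: 535.6 − 1(236.2) = 299.4
  G: 0 + 1(236.2) − 1(93.2) = 143
  D: 0 + 3(93.2) = 279.6
Total out = 299.4 + 143 + 279.6 = 722 mol/s.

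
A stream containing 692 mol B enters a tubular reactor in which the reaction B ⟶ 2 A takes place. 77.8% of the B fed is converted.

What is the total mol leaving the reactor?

B reacted = 0.778 × 692 = 538.4 mol; ν_B = −1, so ξ = 538.4/1 = 538.4 mol.
Outlet amounts (n = n₀ + ν ξ):
  B: 692 − 1(538.4) = 153.6
  A: 0 + 2(538.4) = 1077
Total out = 153.6 + 1077 = 1230 mol.

1230 mol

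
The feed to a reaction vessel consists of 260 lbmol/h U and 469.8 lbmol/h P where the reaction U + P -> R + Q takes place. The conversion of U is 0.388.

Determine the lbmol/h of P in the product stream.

U reacted = 0.388 × 260 = 100.9 lbmol/h; ν_U = −1, so ξ = 100.9/1 = 100.9 lbmol/h.
Outlet amounts (n = n₀ + ν ξ):
  U: 260 − 1(100.9) = 159.1
  P: 469.8 − 1(100.9) = 368.9
  R: 0 + 1(100.9) = 100.9
  Q: 0 + 1(100.9) = 100.9

369 lbmol/h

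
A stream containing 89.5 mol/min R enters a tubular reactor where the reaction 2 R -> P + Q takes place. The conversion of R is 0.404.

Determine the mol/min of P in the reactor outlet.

18.1 mol/min

R reacted = 0.404 × 89.5 = 36.16 mol/min; ν_R = −2, so ξ = 36.16/2 = 18.08 mol/min.
Outlet amounts (n = n₀ + ν ξ):
  R: 89.5 − 2(18.08) = 53.34
  P: 0 + 1(18.08) = 18.08
  Q: 0 + 1(18.08) = 18.08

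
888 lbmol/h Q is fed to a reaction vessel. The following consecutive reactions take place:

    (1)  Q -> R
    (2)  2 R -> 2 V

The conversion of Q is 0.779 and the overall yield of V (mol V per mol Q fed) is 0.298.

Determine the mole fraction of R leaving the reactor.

0.481

Conversion of Q: Q consumed = 1ξ₁ = 0.779 × 888 → ξ₁ = 691.8 lbmol/h.
Yield of V: 2ξ₂ / 888 = 0.298 → ξ₂ = 132.3 lbmol/h.
Outlet amounts (n = n₀ + Σ ν·ξ):
  Q: 888 − 1(691.8) = 196.2
  R: 0 + 1(691.8) − 2(132.3) = 427.1
  V: 0 + 2(132.3) = 264.6
Total out = 888 lbmol/h; y_R = 427.1 / 888 = 0.481.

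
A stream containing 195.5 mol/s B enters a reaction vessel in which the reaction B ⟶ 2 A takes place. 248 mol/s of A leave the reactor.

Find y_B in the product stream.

0.224

For A: n = n₀ + 2ξ → 248 = 0 + 2ξ, giving ξ = 124 mol/s.
Outlet amounts (n = n₀ + ν ξ):
  B: 195.5 − 1(124) = 71.5
  A: 0 + 2(124) = 248
Total out = 319.5 mol/s; y_B = 71.5 / 319.5 = 0.2238.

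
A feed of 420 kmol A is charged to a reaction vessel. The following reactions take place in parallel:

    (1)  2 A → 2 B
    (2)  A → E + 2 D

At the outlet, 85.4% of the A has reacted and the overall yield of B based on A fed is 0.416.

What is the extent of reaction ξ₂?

Yield of B: 2ξ₁ / 420 = 0.416 → ξ₁ = 87.36 kmol.
Conversion of A: 2ξ₁ + 1ξ₂ = 0.854 × 420 = 358.7 → ξ₂ = 184 kmol.
Outlet amounts (n = n₀ + Σ ν·ξ):
  A: 420 − 2(87.36) − 1(184) = 61.32
  B: 0 + 2(87.36) = 174.7
  E: 0 + 1(184) = 184
  D: 0 + 2(184) = 367.9

ξ₂ = 184 kmol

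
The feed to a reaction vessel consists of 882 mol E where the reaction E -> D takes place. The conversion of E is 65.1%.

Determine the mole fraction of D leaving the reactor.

0.651

E reacted = 0.651 × 882 = 574.2 mol; ν_E = −1, so ξ = 574.2/1 = 574.2 mol.
Outlet amounts (n = n₀ + ν ξ):
  E: 882 − 1(574.2) = 307.8
  D: 0 + 1(574.2) = 574.2
Total out = 882 mol; y_D = 574.2 / 882 = 0.651.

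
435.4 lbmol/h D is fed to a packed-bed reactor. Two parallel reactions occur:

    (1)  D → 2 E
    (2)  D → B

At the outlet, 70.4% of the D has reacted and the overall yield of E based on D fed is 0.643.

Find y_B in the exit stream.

0.289

Yield of E: 2ξ₁ / 435.4 = 0.643 → ξ₁ = 140 lbmol/h.
Conversion of D: 1ξ₁ + 1ξ₂ = 0.704 × 435.4 = 306.5 → ξ₂ = 166.5 lbmol/h.
Outlet amounts (n = n₀ + Σ ν·ξ):
  D: 435.4 − 1(140) − 1(166.5) = 128.9
  E: 0 + 2(140) = 280
  B: 0 + 1(166.5) = 166.5
Total out = 575.4 lbmol/h; y_B = 166.5 / 575.4 = 0.2894.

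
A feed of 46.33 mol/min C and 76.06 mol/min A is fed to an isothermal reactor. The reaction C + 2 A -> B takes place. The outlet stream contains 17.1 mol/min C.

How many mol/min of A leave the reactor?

17.6 mol/min

For C: n = n₀ − 1ξ → 17.1 = 46.33 − 1ξ, giving ξ = 29.23 mol/min.
Outlet amounts (n = n₀ + ν ξ):
  C: 46.33 − 1(29.23) = 17.1
  A: 76.06 − 2(29.23) = 17.6
  B: 0 + 1(29.23) = 29.23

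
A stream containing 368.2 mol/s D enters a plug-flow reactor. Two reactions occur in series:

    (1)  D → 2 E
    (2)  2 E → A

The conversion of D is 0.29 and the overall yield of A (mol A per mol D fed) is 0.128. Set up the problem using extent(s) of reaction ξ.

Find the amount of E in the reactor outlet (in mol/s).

Conversion of D: D consumed = 1ξ₁ = 0.29 × 368.2 → ξ₁ = 106.8 mol/s.
Yield of A: 1ξ₂ / 368.2 = 0.128 → ξ₂ = 47.13 mol/s.
Outlet amounts (n = n₀ + Σ ν·ξ):
  D: 368.2 − 1(106.8) = 261.4
  E: 0 + 2(106.8) − 2(47.13) = 119.3
  A: 0 + 1(47.13) = 47.13

119 mol/s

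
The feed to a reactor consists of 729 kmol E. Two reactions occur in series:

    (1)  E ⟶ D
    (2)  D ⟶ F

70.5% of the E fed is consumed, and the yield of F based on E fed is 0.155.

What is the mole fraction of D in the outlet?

0.55

Conversion of E: E consumed = 1ξ₁ = 0.705 × 729 → ξ₁ = 513.9 kmol.
Yield of F: 1ξ₂ / 729 = 0.155 → ξ₂ = 113 kmol.
Outlet amounts (n = n₀ + Σ ν·ξ):
  E: 729 − 1(513.9) = 215.1
  D: 0 + 1(513.9) − 1(113) = 400.9
  F: 0 + 1(113) = 113
Total out = 729 kmol; y_D = 400.9 / 729 = 0.55.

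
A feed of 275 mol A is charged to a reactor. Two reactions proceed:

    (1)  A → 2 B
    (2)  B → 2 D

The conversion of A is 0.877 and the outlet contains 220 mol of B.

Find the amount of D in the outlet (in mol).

Conversion of A: A consumed = 1ξ₁ = 0.877 × 275 → ξ₁ = 241.2 mol.
B balance: n_B = 0 + 2ξ₁ − 1ξ₂ = 220 → ξ₂ = (2·241.2 − 220)/1 = 262.4 mol.
Outlet amounts (n = n₀ + Σ ν·ξ):
  A: 275 − 1(241.2) = 33.82
  B: 0 + 2(241.2) − 1(262.4) = 220
  D: 0 + 2(262.4) = 524.7

525 mol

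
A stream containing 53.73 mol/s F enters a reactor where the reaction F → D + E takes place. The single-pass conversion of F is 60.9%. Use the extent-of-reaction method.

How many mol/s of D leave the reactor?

F reacted = 0.609 × 53.73 = 32.72 mol/s; ν_F = −1, so ξ = 32.72/1 = 32.72 mol/s.
Outlet amounts (n = n₀ + ν ξ):
  F: 53.73 − 1(32.72) = 21.01
  D: 0 + 1(32.72) = 32.72
  E: 0 + 1(32.72) = 32.72

32.7 mol/s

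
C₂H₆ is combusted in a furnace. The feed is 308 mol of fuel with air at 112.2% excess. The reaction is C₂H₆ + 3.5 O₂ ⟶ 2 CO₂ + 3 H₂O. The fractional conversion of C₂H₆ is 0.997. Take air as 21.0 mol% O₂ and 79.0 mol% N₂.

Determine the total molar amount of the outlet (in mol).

11400 mol

Stoichiometric O₂ = 3.5 × 308 = 1078 mol; O₂ fed = 1078 × 2.122 = 2288 mol.
N₂ fed = 2288 × 79/21 = 8605 mol.
Fuel reacted = 0.997 × 308 → ξ = 307.1 mol.
Outlet (n = n₀ + ν ξ):
  C₂H₆: 308 − 1(307.1) = 0.924
  O₂: 2288 − 3.5(307.1) = 1213
  N₂: 8605 (inert)
  CO₂: 0 + 2(307.1) = 614.2
  H₂O: 0 + 3(307.1) = 921.2
Total out = 0.924 + 1213 + 8605 + 614.2 + 921.2 = 11350 mol.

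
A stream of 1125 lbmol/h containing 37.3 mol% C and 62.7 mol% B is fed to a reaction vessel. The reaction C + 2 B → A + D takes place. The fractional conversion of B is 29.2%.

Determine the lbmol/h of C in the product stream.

317 lbmol/h

B reacted = 0.292 × 705.4 = 206 lbmol/h; ν_B = −2, so ξ = 206/2 = 103 lbmol/h.
Outlet amounts (n = n₀ + ν ξ):
  C: 419.6 − 1(103) = 316.6
  B: 705.4 − 2(103) = 499.4
  A: 0 + 1(103) = 103
  D: 0 + 1(103) = 103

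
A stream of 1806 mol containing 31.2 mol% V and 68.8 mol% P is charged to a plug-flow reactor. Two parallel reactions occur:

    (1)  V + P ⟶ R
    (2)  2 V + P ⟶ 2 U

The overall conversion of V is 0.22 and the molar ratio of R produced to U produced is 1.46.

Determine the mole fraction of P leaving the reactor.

Conversion of V: V consumed = 0.22 × 563.5 = 124 mol = 1ξ₁ + 2ξ₂.
Selectivity: 1ξ₁ / (2ξ₂) = 1.46 → ξ₁ = 2.92 ξ₂.
Substitute: (1·2.92 + 2) ξ₂ = 124 → ξ₂ = 25.2 mol, ξ₁ = 73.57 mol.
Outlet amounts (n = n₀ + Σ ν·ξ):
  V: 563.5 − 1(73.57) − 2(25.2) = 439.5
  P: 1243 − 1(73.57) − 1(25.2) = 1144
  R: 0 + 1(73.57) = 73.57
  U: 0 + 2(25.2) = 50.39
Total out = 1707 mol; y_P = 1144 / 1707 = 0.6699.

0.67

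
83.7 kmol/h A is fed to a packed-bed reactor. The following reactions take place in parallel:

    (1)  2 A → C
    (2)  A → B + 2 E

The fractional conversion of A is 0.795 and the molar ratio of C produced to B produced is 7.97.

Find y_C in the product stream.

Conversion of A: A consumed = 0.795 × 83.7 = 66.54 kmol/h = 2ξ₁ + 1ξ₂.
Selectivity: 1ξ₁ / (1ξ₂) = 7.97 → ξ₁ = 7.97 ξ₂.
Substitute: (2·7.97 + 1) ξ₂ = 66.54 → ξ₂ = 3.928 kmol/h, ξ₁ = 31.31 kmol/h.
Outlet amounts (n = n₀ + Σ ν·ξ):
  A: 83.7 − 2(31.31) − 1(3.928) = 17.16
  C: 0 + 1(31.31) = 31.31
  B: 0 + 1(3.928) = 3.928
  E: 0 + 2(3.928) = 7.856
Total out = 60.25 kmol/h; y_C = 31.31 / 60.25 = 0.5196.

0.52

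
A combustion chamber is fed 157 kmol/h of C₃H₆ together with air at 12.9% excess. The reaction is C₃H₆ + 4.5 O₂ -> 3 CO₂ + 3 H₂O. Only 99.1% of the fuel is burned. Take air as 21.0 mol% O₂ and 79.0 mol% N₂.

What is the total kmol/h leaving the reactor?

Stoichiometric O₂ = 4.5 × 157 = 706.5 kmol/h; O₂ fed = 706.5 × 1.129 = 797.6 kmol/h.
N₂ fed = 797.6 × 79/21 = 3001 kmol/h.
Fuel reacted = 0.991 × 157 → ξ = 155.6 kmol/h.
Outlet (n = n₀ + ν ξ):
  C₃H₆: 157 − 1(155.6) = 1.413
  O₂: 797.6 − 4.5(155.6) = 97.5
  N₂: 3001 (inert)
  CO₂: 0 + 3(155.6) = 466.8
  H₂O: 0 + 3(155.6) = 466.8
Total out = 1.413 + 97.5 + 3001 + 466.8 + 466.8 = 4033 kmol/h.

4030 kmol/h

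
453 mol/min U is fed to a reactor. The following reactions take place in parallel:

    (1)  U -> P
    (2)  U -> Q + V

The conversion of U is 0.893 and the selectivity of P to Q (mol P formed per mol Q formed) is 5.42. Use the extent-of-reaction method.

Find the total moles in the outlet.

516 mol/min

Conversion of U: U consumed = 0.893 × 453 = 404.5 mol/min = 1ξ₁ + 1ξ₂.
Selectivity: 1ξ₁ / (1ξ₂) = 5.42 → ξ₁ = 5.42 ξ₂.
Substitute: (1·5.42 + 1) ξ₂ = 404.5 → ξ₂ = 63.01 mol/min, ξ₁ = 341.5 mol/min.
Outlet amounts (n = n₀ + Σ ν·ξ):
  U: 453 − 1(341.5) − 1(63.01) = 48.47
  P: 0 + 1(341.5) = 341.5
  Q: 0 + 1(63.01) = 63.01
  V: 0 + 1(63.01) = 63.01
Total out = 48.47 + 341.5 + 63.01 + 63.01 = 516 mol/min.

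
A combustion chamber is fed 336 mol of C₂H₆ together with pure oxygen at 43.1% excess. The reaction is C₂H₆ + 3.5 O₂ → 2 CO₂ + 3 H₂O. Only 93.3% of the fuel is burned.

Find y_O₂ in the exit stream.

0.269

Stoichiometric O₂ = 3.5 × 336 = 1176 mol; O₂ fed = 1176 × 1.431 = 1683 mol.
Fuel reacted = 0.933 × 336 → ξ = 313.5 mol.
Outlet (n = n₀ + ν ξ):
  C₂H₆: 336 − 1(313.5) = 22.51
  O₂: 1683 − 3.5(313.5) = 585.6
  CO₂: 0 + 2(313.5) = 627
  H₂O: 0 + 3(313.5) = 940.5
Total out = 2176 mol; y_O₂ = 585.6 / 2176 = 0.2692.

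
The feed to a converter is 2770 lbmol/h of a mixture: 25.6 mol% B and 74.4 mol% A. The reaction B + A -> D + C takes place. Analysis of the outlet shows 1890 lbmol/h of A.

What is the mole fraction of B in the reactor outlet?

For A: n = n₀ − 1ξ → 1890 = 2061 − 1ξ, giving ξ = 170.9 lbmol/h.
Outlet amounts (n = n₀ + ν ξ):
  B: 709.1 − 1(170.9) = 538.2
  A: 2061 − 1(170.9) = 1890
  D: 0 + 1(170.9) = 170.9
  C: 0 + 1(170.9) = 170.9
Total out = 2770 lbmol/h; y_B = 538.2 / 2770 = 0.1943.

0.194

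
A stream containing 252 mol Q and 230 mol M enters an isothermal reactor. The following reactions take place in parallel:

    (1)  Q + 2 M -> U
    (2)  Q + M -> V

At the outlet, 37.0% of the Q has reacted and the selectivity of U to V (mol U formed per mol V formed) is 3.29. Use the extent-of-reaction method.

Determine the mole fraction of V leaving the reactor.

Conversion of Q: Q consumed = 0.37 × 252 = 93.24 mol = 1ξ₁ + 1ξ₂.
Selectivity: 1ξ₁ / (1ξ₂) = 3.29 → ξ₁ = 3.29 ξ₂.
Substitute: (1·3.29 + 1) ξ₂ = 93.24 → ξ₂ = 21.73 mol, ξ₁ = 71.51 mol.
Outlet amounts (n = n₀ + Σ ν·ξ):
  Q: 252 − 1(71.51) − 1(21.73) = 158.8
  M: 230 − 2(71.51) − 1(21.73) = 65.25
  U: 0 + 1(71.51) = 71.51
  V: 0 + 1(21.73) = 21.73
Total out = 317.3 mol; y_V = 21.73 / 317.3 = 0.06851.

0.0685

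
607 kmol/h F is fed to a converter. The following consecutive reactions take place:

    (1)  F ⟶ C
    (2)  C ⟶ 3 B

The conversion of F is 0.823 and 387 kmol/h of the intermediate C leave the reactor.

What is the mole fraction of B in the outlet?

0.406

Conversion of F: F consumed = 1ξ₁ = 0.823 × 607 → ξ₁ = 499.6 kmol/h.
C balance: n_C = 0 + 1ξ₁ − 1ξ₂ = 387 → ξ₂ = (1·499.6 − 387)/1 = 112.6 kmol/h.
Outlet amounts (n = n₀ + Σ ν·ξ):
  F: 607 − 1(499.6) = 107.4
  C: 0 + 1(499.6) − 1(112.6) = 387
  B: 0 + 3(112.6) = 337.7
Total out = 832.1 kmol/h; y_B = 337.7 / 832.1 = 0.4058.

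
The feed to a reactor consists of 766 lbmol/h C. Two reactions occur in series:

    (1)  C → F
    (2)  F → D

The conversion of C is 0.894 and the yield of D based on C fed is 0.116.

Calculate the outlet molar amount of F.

596 lbmol/h

Conversion of C: C consumed = 1ξ₁ = 0.894 × 766 → ξ₁ = 684.8 lbmol/h.
Yield of D: 1ξ₂ / 766 = 0.116 → ξ₂ = 88.86 lbmol/h.
Outlet amounts (n = n₀ + Σ ν·ξ):
  C: 766 − 1(684.8) = 81.2
  F: 0 + 1(684.8) − 1(88.86) = 595.9
  D: 0 + 1(88.86) = 88.86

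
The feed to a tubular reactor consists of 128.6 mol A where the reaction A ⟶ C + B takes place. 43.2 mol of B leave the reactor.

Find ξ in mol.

For B: n = n₀ + 1ξ → 43.2 = 0 + 1ξ, giving ξ = 43.2 mol.
Outlet amounts (n = n₀ + ν ξ):
  A: 128.6 − 1(43.2) = 85.4
  C: 0 + 1(43.2) = 43.2
  B: 0 + 1(43.2) = 43.2

ξ = 43.2 mol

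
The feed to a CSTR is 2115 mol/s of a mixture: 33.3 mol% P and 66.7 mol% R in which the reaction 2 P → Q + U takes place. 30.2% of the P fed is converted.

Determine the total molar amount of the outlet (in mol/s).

P reacted = 0.302 × 704.3 = 212.7 mol/s; ν_P = −2, so ξ = 212.7/2 = 106.3 mol/s.
Outlet amounts (n = n₀ + ν ξ):
  P: 704.3 − 2(106.3) = 491.6
  Q: 0 + 1(106.3) = 106.3
  U: 0 + 1(106.3) = 106.3
  R: 1411 (inert)
Total out = 491.6 + 106.3 + 106.3 + 1411 = 2115 mol/s.

2120 mol/s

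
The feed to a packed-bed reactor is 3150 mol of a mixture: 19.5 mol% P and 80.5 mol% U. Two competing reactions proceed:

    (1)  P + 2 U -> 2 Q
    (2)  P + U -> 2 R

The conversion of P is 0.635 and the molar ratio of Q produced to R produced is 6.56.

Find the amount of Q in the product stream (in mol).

677 mol

Conversion of P: P consumed = 0.635 × 614.2 = 390 mol = 1ξ₁ + 1ξ₂.
Selectivity: 2ξ₁ / (2ξ₂) = 6.56 → ξ₁ = 6.56 ξ₂.
Substitute: (1·6.56 + 1) ξ₂ = 390 → ξ₂ = 51.59 mol, ξ₁ = 338.5 mol.
Outlet amounts (n = n₀ + Σ ν·ξ):
  P: 614.2 − 1(338.5) − 1(51.59) = 224.2
  U: 2536 − 2(338.5) − 1(51.59) = 1807
  Q: 0 + 2(338.5) = 676.9
  R: 0 + 2(51.59) = 103.2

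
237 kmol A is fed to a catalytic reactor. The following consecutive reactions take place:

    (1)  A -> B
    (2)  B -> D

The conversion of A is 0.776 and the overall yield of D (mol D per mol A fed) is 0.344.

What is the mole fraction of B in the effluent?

Conversion of A: A consumed = 1ξ₁ = 0.776 × 237 → ξ₁ = 183.9 kmol.
Yield of D: 1ξ₂ / 237 = 0.344 → ξ₂ = 81.53 kmol.
Outlet amounts (n = n₀ + Σ ν·ξ):
  A: 237 − 1(183.9) = 53.09
  B: 0 + 1(183.9) − 1(81.53) = 102.4
  D: 0 + 1(81.53) = 81.53
Total out = 237 kmol; y_B = 102.4 / 237 = 0.432.

0.432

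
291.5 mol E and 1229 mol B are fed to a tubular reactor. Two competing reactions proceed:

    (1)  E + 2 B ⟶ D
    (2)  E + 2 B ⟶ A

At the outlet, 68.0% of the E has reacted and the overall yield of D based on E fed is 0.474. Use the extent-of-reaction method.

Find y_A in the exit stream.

Yield of D: 1ξ₁ / 291.5 = 0.474 → ξ₁ = 138.2 mol.
Conversion of E: 1ξ₁ + 1ξ₂ = 0.68 × 291.5 = 198.2 → ξ₂ = 60.05 mol.
Outlet amounts (n = n₀ + Σ ν·ξ):
  E: 291.5 − 1(138.2) − 1(60.05) = 93.28
  B: 1229 − 2(138.2) − 2(60.05) = 832.6
  D: 0 + 1(138.2) = 138.2
  A: 0 + 1(60.05) = 60.05
Total out = 1124 mol; y_A = 60.05 / 1124 = 0.05342.

0.0534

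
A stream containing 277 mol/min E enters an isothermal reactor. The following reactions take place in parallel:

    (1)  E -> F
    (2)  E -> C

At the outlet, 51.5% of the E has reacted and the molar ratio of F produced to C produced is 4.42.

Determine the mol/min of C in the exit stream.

26.3 mol/min

Conversion of E: E consumed = 0.515 × 277 = 142.7 mol/min = 1ξ₁ + 1ξ₂.
Selectivity: 1ξ₁ / (1ξ₂) = 4.42 → ξ₁ = 4.42 ξ₂.
Substitute: (1·4.42 + 1) ξ₂ = 142.7 → ξ₂ = 26.32 mol/min, ξ₁ = 116.3 mol/min.
Outlet amounts (n = n₀ + Σ ν·ξ):
  E: 277 − 1(116.3) − 1(26.32) = 134.3
  F: 0 + 1(116.3) = 116.3
  C: 0 + 1(26.32) = 26.32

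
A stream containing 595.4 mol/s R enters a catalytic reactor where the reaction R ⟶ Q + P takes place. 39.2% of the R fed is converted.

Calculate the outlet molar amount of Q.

233 mol/s

R reacted = 0.392 × 595.4 = 233.4 mol/s; ν_R = −1, so ξ = 233.4/1 = 233.4 mol/s.
Outlet amounts (n = n₀ + ν ξ):
  R: 595.4 − 1(233.4) = 362
  Q: 0 + 1(233.4) = 233.4
  P: 0 + 1(233.4) = 233.4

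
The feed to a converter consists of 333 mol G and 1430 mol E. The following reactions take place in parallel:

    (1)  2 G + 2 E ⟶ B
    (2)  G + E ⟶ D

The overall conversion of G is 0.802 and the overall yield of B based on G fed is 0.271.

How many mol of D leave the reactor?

Yield of B: 1ξ₁ / 333 = 0.271 → ξ₁ = 90.24 mol.
Conversion of G: 2ξ₁ + 1ξ₂ = 0.802 × 333 = 267.1 → ξ₂ = 86.58 mol.
Outlet amounts (n = n₀ + Σ ν·ξ):
  G: 333 − 2(90.24) − 1(86.58) = 65.93
  E: 1430 − 2(90.24) − 1(86.58) = 1163
  B: 0 + 1(90.24) = 90.24
  D: 0 + 1(86.58) = 86.58

86.6 mol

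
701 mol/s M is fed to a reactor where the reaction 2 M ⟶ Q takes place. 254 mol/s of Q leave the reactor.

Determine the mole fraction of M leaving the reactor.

0.432

For Q: n = n₀ + 1ξ → 254 = 0 + 1ξ, giving ξ = 254 mol/s.
Outlet amounts (n = n₀ + ν ξ):
  M: 701 − 2(254) = 193
  Q: 0 + 1(254) = 254
Total out = 447 mol/s; y_M = 193 / 447 = 0.4318.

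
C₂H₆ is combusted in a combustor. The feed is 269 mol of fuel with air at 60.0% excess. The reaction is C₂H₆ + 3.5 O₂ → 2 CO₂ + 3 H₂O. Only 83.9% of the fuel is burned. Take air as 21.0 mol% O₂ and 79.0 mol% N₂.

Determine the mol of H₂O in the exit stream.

677 mol

Stoichiometric O₂ = 3.5 × 269 = 941.5 mol; O₂ fed = 941.5 × 1.600 = 1506 mol.
N₂ fed = 1506 × 79/21 = 5667 mol.
Fuel reacted = 0.839 × 269 → ξ = 225.7 mol.
Outlet (n = n₀ + ν ξ):
  C₂H₆: 269 − 1(225.7) = 43.31
  O₂: 1506 − 3.5(225.7) = 716.5
  N₂: 5667 (inert)
  CO₂: 0 + 2(225.7) = 451.4
  H₂O: 0 + 3(225.7) = 677.1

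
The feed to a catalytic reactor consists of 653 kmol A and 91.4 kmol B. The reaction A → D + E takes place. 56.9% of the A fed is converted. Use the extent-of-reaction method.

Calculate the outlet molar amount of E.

372 kmol

A reacted = 0.569 × 653 = 371.6 kmol; ν_A = −1, so ξ = 371.6/1 = 371.6 kmol.
Outlet amounts (n = n₀ + ν ξ):
  A: 653 − 1(371.6) = 281.4
  D: 0 + 1(371.6) = 371.6
  E: 0 + 1(371.6) = 371.6
  B: 91.4 (inert)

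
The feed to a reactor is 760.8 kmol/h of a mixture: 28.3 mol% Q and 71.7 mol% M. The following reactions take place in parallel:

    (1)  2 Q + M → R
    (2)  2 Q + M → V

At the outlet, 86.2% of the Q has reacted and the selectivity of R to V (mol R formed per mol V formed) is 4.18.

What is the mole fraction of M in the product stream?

Conversion of Q: Q consumed = 0.862 × 215.3 = 185.6 kmol/h = 2ξ₁ + 2ξ₂.
Selectivity: 1ξ₁ / (1ξ₂) = 4.18 → ξ₁ = 4.18 ξ₂.
Substitute: (2·4.18 + 2) ξ₂ = 185.6 → ξ₂ = 17.91 kmol/h, ξ₁ = 74.88 kmol/h.
Outlet amounts (n = n₀ + Σ ν·ξ):
  Q: 215.3 − 2(74.88) − 2(17.91) = 29.71
  M: 545.5 − 1(74.88) − 1(17.91) = 452.7
  R: 0 + 1(74.88) = 74.88
  V: 0 + 1(17.91) = 17.91
Total out = 575.2 kmol/h; y_M = 452.7 / 575.2 = 0.787.

0.787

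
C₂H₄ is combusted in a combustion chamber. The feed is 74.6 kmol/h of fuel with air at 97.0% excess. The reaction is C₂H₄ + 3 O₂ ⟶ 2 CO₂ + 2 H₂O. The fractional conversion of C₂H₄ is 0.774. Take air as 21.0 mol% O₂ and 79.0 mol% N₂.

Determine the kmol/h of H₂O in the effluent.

115 kmol/h

Stoichiometric O₂ = 3 × 74.6 = 223.8 kmol/h; O₂ fed = 223.8 × 1.970 = 440.9 kmol/h.
N₂ fed = 440.9 × 79/21 = 1659 kmol/h.
Fuel reacted = 0.774 × 74.6 → ξ = 57.74 kmol/h.
Outlet (n = n₀ + ν ξ):
  C₂H₄: 74.6 − 1(57.74) = 16.86
  O₂: 440.9 − 3(57.74) = 267.7
  N₂: 1659 (inert)
  CO₂: 0 + 2(57.74) = 115.5
  H₂O: 0 + 2(57.74) = 115.5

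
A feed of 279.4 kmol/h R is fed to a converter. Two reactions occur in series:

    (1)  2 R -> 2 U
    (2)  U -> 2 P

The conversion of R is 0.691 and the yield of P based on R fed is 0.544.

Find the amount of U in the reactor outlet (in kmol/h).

Conversion of R: R consumed = 2ξ₁ = 0.691 × 279.4 → ξ₁ = 96.53 kmol/h.
Yield of P: 2ξ₂ / 279.4 = 0.544 → ξ₂ = 76 kmol/h.
Outlet amounts (n = n₀ + Σ ν·ξ):
  R: 279.4 − 2(96.53) = 86.33
  U: 0 + 2(96.53) − 1(76) = 117.1
  P: 0 + 2(76) = 152

117 kmol/h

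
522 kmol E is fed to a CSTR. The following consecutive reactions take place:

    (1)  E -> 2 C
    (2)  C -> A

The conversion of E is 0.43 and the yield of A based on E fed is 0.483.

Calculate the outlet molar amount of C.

197 kmol

Conversion of E: E consumed = 1ξ₁ = 0.43 × 522 → ξ₁ = 224.5 kmol.
Yield of A: 1ξ₂ / 522 = 0.483 → ξ₂ = 252.1 kmol.
Outlet amounts (n = n₀ + Σ ν·ξ):
  E: 522 − 1(224.5) = 297.5
  C: 0 + 2(224.5) − 1(252.1) = 196.8
  A: 0 + 1(252.1) = 252.1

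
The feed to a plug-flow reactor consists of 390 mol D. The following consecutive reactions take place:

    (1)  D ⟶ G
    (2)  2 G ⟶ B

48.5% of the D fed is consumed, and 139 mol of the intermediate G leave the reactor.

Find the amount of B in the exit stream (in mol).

25.1 mol

Conversion of D: D consumed = 1ξ₁ = 0.485 × 390 → ξ₁ = 189.2 mol.
G balance: n_G = 0 + 1ξ₁ − 2ξ₂ = 139 → ξ₂ = (1·189.2 − 139)/2 = 25.08 mol.
Outlet amounts (n = n₀ + Σ ν·ξ):
  D: 390 − 1(189.2) = 200.8
  G: 0 + 1(189.2) − 2(25.08) = 139
  B: 0 + 1(25.08) = 25.08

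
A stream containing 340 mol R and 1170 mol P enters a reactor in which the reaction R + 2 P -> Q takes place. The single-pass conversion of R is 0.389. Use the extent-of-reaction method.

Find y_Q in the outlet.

R reacted = 0.389 × 340 = 132.3 mol; ν_R = −1, so ξ = 132.3/1 = 132.3 mol.
Outlet amounts (n = n₀ + ν ξ):
  R: 340 − 1(132.3) = 207.7
  P: 1170 − 2(132.3) = 905.5
  Q: 0 + 1(132.3) = 132.3
Total out = 1245 mol; y_Q = 132.3 / 1245 = 0.1062.

0.106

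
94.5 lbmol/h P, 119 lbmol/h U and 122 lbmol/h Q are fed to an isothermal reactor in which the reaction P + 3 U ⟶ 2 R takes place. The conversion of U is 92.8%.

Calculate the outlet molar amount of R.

U reacted = 0.928 × 119 = 110.4 lbmol/h; ν_U = −3, so ξ = 110.4/3 = 36.81 lbmol/h.
Outlet amounts (n = n₀ + ν ξ):
  P: 94.5 − 1(36.81) = 57.69
  U: 119 − 3(36.81) = 8.568
  R: 0 + 2(36.81) = 73.62
  Q: 122 (inert)

73.6 lbmol/h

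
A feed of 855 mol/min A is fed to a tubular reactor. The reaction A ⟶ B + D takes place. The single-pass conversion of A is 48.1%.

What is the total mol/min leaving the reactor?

1270 mol/min

A reacted = 0.481 × 855 = 411.3 mol/min; ν_A = −1, so ξ = 411.3/1 = 411.3 mol/min.
Outlet amounts (n = n₀ + ν ξ):
  A: 855 − 1(411.3) = 443.7
  B: 0 + 1(411.3) = 411.3
  D: 0 + 1(411.3) = 411.3
Total out = 443.7 + 411.3 + 411.3 = 1266 mol/min.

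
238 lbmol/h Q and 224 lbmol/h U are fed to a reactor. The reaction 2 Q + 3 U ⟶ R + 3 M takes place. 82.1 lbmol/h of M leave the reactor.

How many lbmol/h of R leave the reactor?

27.4 lbmol/h

For M: n = n₀ + 3ξ → 82.1 = 0 + 3ξ, giving ξ = 27.37 lbmol/h.
Outlet amounts (n = n₀ + ν ξ):
  Q: 238 − 2(27.37) = 183.3
  U: 224 − 3(27.37) = 141.9
  R: 0 + 1(27.37) = 27.37
  M: 0 + 3(27.37) = 82.1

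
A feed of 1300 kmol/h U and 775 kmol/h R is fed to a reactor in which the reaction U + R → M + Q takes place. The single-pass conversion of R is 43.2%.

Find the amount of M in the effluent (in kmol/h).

335 kmol/h

R reacted = 0.432 × 775 = 334.8 kmol/h; ν_R = −1, so ξ = 334.8/1 = 334.8 kmol/h.
Outlet amounts (n = n₀ + ν ξ):
  U: 1300 − 1(334.8) = 965.2
  R: 775 − 1(334.8) = 440.2
  M: 0 + 1(334.8) = 334.8
  Q: 0 + 1(334.8) = 334.8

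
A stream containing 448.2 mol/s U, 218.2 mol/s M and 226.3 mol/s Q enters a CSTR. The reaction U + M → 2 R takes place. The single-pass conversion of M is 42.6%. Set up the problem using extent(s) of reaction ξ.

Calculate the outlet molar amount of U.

355 mol/s

M reacted = 0.426 × 218.2 = 92.95 mol/s; ν_M = −1, so ξ = 92.95/1 = 92.95 mol/s.
Outlet amounts (n = n₀ + ν ξ):
  U: 448.2 − 1(92.95) = 355.2
  M: 218.2 − 1(92.95) = 125.2
  R: 0 + 2(92.95) = 185.9
  Q: 226.3 (inert)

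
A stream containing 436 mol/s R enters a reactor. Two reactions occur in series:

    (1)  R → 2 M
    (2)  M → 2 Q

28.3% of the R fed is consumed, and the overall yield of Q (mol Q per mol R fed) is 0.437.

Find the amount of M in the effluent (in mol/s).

Conversion of R: R consumed = 1ξ₁ = 0.283 × 436 → ξ₁ = 123.4 mol/s.
Yield of Q: 2ξ₂ / 436 = 0.437 → ξ₂ = 95.27 mol/s.
Outlet amounts (n = n₀ + Σ ν·ξ):
  R: 436 − 1(123.4) = 312.6
  M: 0 + 2(123.4) − 1(95.27) = 151.5
  Q: 0 + 2(95.27) = 190.5

152 mol/s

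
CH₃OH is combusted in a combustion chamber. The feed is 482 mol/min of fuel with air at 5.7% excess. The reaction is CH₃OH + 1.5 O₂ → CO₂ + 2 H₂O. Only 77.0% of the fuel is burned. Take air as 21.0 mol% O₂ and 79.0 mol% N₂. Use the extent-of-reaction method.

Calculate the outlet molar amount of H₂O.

742 mol/min

Stoichiometric O₂ = 1.5 × 482 = 723 mol/min; O₂ fed = 723 × 1.057 = 764.2 mol/min.
N₂ fed = 764.2 × 79/21 = 2875 mol/min.
Fuel reacted = 0.77 × 482 → ξ = 371.1 mol/min.
Outlet (n = n₀ + ν ξ):
  CH₃OH: 482 − 1(371.1) = 110.9
  O₂: 764.2 − 1.5(371.1) = 207.5
  N₂: 2875 (inert)
  CO₂: 0 + 1(371.1) = 371.1
  H₂O: 0 + 2(371.1) = 742.3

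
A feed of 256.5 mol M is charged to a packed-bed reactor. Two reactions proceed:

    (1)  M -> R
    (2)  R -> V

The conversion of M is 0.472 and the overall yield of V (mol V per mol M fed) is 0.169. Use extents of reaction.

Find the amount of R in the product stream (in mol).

Conversion of M: M consumed = 1ξ₁ = 0.472 × 256.5 → ξ₁ = 121.1 mol.
Yield of V: 1ξ₂ / 256.5 = 0.169 → ξ₂ = 43.35 mol.
Outlet amounts (n = n₀ + Σ ν·ξ):
  M: 256.5 − 1(121.1) = 135.4
  R: 0 + 1(121.1) − 1(43.35) = 77.72
  V: 0 + 1(43.35) = 43.35

77.7 mol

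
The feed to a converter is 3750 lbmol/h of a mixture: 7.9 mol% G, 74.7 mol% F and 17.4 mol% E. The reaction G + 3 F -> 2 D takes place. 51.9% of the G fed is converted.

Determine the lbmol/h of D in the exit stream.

G reacted = 0.519 × 296.2 = 153.8 lbmol/h; ν_G = −1, so ξ = 153.8/1 = 153.8 lbmol/h.
Outlet amounts (n = n₀ + ν ξ):
  G: 296.2 − 1(153.8) = 142.5
  F: 2801 − 3(153.8) = 2340
  D: 0 + 2(153.8) = 307.5
  E: 652.5 (inert)

308 lbmol/h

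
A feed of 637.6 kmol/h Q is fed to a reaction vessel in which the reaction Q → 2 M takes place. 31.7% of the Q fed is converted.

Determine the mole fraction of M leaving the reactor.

Q reacted = 0.317 × 637.6 = 202.1 kmol/h; ν_Q = −1, so ξ = 202.1/1 = 202.1 kmol/h.
Outlet amounts (n = n₀ + ν ξ):
  Q: 637.6 − 1(202.1) = 435.5
  M: 0 + 2(202.1) = 404.2
Total out = 839.7 kmol/h; y_M = 404.2 / 839.7 = 0.4814.

0.481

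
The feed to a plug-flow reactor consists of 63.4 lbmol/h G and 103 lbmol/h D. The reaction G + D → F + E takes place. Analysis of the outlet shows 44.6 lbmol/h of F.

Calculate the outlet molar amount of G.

18.8 lbmol/h

For F: n = n₀ + 1ξ → 44.6 = 0 + 1ξ, giving ξ = 44.6 lbmol/h.
Outlet amounts (n = n₀ + ν ξ):
  G: 63.4 − 1(44.6) = 18.8
  D: 103 − 1(44.6) = 58.4
  F: 0 + 1(44.6) = 44.6
  E: 0 + 1(44.6) = 44.6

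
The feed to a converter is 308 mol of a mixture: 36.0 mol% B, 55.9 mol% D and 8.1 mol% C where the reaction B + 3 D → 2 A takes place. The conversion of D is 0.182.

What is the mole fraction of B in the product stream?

D reacted = 0.182 × 172.2 = 31.34 mol; ν_D = −3, so ξ = 31.34/3 = 10.45 mol.
Outlet amounts (n = n₀ + ν ξ):
  B: 110.9 − 1(10.45) = 100.4
  D: 172.2 − 3(10.45) = 140.8
  A: 0 + 2(10.45) = 20.89
  C: 24.95 (inert)
Total out = 287.1 mol; y_B = 100.4 / 287.1 = 0.3498.

0.35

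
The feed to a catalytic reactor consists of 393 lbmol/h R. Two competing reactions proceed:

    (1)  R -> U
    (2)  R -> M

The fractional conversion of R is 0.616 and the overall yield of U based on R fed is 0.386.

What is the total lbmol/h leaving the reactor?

393 lbmol/h

Yield of U: 1ξ₁ / 393 = 0.386 → ξ₁ = 151.7 lbmol/h.
Conversion of R: 1ξ₁ + 1ξ₂ = 0.616 × 393 = 242.1 → ξ₂ = 90.39 lbmol/h.
Outlet amounts (n = n₀ + Σ ν·ξ):
  R: 393 − 1(151.7) − 1(90.39) = 150.9
  U: 0 + 1(151.7) = 151.7
  M: 0 + 1(90.39) = 90.39
Total out = 150.9 + 151.7 + 90.39 = 393 lbmol/h.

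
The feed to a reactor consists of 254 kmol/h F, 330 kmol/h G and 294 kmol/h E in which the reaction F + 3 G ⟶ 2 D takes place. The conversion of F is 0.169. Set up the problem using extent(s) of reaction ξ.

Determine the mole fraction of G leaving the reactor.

F reacted = 0.169 × 254 = 42.93 kmol/h; ν_F = −1, so ξ = 42.93/1 = 42.93 kmol/h.
Outlet amounts (n = n₀ + ν ξ):
  F: 254 − 1(42.93) = 211.1
  G: 330 − 3(42.93) = 201.2
  D: 0 + 2(42.93) = 85.85
  E: 294 (inert)
Total out = 792.1 kmol/h; y_G = 201.2 / 792.1 = 0.254.

0.254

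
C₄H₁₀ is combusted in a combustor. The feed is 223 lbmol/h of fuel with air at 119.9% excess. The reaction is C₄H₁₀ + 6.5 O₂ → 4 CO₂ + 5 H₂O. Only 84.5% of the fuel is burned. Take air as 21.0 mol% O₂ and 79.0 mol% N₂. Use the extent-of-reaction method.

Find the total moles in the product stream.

Stoichiometric O₂ = 6.5 × 223 = 1450 lbmol/h; O₂ fed = 1450 × 2.199 = 3187 lbmol/h.
N₂ fed = 3187 × 79/21 = 11990 lbmol/h.
Fuel reacted = 0.845 × 223 → ξ = 188.4 lbmol/h.
Outlet (n = n₀ + ν ξ):
  C₄H₁₀: 223 − 1(188.4) = 34.56
  O₂: 3187 − 6.5(188.4) = 1963
  N₂: 11990 (inert)
  CO₂: 0 + 4(188.4) = 753.7
  H₂O: 0 + 5(188.4) = 942.2
Total out = 34.56 + 1963 + 11990 + 753.7 + 942.2 = 15680 lbmol/h.

15700 lbmol/h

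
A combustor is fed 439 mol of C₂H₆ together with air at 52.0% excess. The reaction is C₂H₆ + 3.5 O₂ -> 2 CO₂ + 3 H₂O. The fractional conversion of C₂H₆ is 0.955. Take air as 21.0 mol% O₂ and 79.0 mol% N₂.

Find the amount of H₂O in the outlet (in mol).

Stoichiometric O₂ = 3.5 × 439 = 1536 mol; O₂ fed = 1536 × 1.520 = 2335 mol.
N₂ fed = 2335 × 79/21 = 8786 mol.
Fuel reacted = 0.955 × 439 → ξ = 419.2 mol.
Outlet (n = n₀ + ν ξ):
  C₂H₆: 439 − 1(419.2) = 19.75
  O₂: 2335 − 3.5(419.2) = 868.1
  N₂: 8786 (inert)
  CO₂: 0 + 2(419.2) = 838.5
  H₂O: 0 + 3(419.2) = 1258

1260 mol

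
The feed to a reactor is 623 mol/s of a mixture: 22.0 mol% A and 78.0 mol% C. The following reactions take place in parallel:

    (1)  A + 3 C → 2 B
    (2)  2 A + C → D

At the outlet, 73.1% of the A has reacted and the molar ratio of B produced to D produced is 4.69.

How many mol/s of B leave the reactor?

108 mol/s

Conversion of A: A consumed = 0.731 × 137.1 = 100.2 mol/s = 1ξ₁ + 2ξ₂.
Selectivity: 2ξ₁ / (1ξ₂) = 4.69 → ξ₁ = 2.345 ξ₂.
Substitute: (1·2.345 + 2) ξ₂ = 100.2 → ξ₂ = 23.06 mol/s, ξ₁ = 54.07 mol/s.
Outlet amounts (n = n₀ + Σ ν·ξ):
  A: 137.1 − 1(54.07) − 2(23.06) = 36.87
  C: 485.9 − 3(54.07) − 1(23.06) = 300.7
  B: 0 + 2(54.07) = 108.1
  D: 0 + 1(23.06) = 23.06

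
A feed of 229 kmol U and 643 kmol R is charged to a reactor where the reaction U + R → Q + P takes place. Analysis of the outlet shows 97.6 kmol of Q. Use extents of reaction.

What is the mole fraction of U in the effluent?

0.151

For Q: n = n₀ + 1ξ → 97.6 = 0 + 1ξ, giving ξ = 97.6 kmol.
Outlet amounts (n = n₀ + ν ξ):
  U: 229 − 1(97.6) = 131.4
  R: 643 − 1(97.6) = 545.4
  Q: 0 + 1(97.6) = 97.6
  P: 0 + 1(97.6) = 97.6
Total out = 872 kmol; y_U = 131.4 / 872 = 0.1507.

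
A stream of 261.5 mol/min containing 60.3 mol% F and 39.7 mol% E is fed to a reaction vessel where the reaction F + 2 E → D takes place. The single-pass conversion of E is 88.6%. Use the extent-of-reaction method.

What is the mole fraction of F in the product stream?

0.659

E reacted = 0.886 × 103.8 = 91.98 mol/min; ν_E = −2, so ξ = 91.98/2 = 45.99 mol/min.
Outlet amounts (n = n₀ + ν ξ):
  F: 157.7 − 1(45.99) = 111.7
  E: 103.8 − 2(45.99) = 11.83
  D: 0 + 1(45.99) = 45.99
Total out = 169.5 mol/min; y_F = 111.7 / 169.5 = 0.6589.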